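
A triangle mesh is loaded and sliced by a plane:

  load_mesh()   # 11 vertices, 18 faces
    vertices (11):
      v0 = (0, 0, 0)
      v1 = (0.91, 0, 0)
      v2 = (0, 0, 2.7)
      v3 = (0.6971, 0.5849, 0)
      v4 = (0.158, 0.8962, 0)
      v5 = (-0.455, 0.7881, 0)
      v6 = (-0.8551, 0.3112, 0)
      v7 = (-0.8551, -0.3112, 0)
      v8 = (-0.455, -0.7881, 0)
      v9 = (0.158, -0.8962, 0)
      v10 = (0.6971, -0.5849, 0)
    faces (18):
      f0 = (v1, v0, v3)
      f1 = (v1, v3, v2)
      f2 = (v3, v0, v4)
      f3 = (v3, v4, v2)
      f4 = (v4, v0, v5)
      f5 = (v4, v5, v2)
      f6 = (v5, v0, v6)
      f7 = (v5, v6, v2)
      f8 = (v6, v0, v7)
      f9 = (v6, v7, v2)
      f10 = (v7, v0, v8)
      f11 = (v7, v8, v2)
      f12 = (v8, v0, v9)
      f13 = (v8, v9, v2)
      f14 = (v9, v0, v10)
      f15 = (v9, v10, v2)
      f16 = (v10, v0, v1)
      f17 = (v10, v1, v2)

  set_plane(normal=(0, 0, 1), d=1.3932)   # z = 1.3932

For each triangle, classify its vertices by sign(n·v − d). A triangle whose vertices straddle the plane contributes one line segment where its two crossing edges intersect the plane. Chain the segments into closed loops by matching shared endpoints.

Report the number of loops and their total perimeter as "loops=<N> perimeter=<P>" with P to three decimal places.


Straddling triangles (9 of 18):
  (v1,v3,v2) [--+] → (0.337396, 0.283092, 1.3932)–(0.44044, 0, 1.3932)  len=0.3013
  (v3,v4,v2) [--+] → (0.076472, 0.433761, 1.3932)–(0.337396, 0.283092, 1.3932)  len=0.3013
  (v4,v5,v2) [--+] → (-0.22022, 0.38144, 1.3932)–(0.076472, 0.433761, 1.3932)  len=0.3013
  (v5,v6,v2) [--+] → (-0.413868, 0.150621, 1.3932)–(-0.22022, 0.38144, 1.3932)  len=0.3013
  (v6,v7,v2) [--+] → (-0.413868, -0.150621, 1.3932)–(-0.413868, 0.150621, 1.3932)  len=0.3012
  (v7,v8,v2) [--+] → (-0.22022, -0.38144, 1.3932)–(-0.413868, -0.150621, 1.3932)  len=0.3013
  (v8,v9,v2) [--+] → (0.076472, -0.433761, 1.3932)–(-0.22022, -0.38144, 1.3932)  len=0.3013
  (v9,v10,v2) [--+] → (0.337396, -0.283092, 1.3932)–(0.076472, -0.433761, 1.3932)  len=0.3013
  (v10,v1,v2) [--+] → (0.44044, 0, 1.3932)–(0.337396, -0.283092, 1.3932)  len=0.3013

Chained into 1 loop(s):
  loop 1: 9 segments, perimeter = 2.7115
Total perimeter = 2.711

loops=1 perimeter=2.711


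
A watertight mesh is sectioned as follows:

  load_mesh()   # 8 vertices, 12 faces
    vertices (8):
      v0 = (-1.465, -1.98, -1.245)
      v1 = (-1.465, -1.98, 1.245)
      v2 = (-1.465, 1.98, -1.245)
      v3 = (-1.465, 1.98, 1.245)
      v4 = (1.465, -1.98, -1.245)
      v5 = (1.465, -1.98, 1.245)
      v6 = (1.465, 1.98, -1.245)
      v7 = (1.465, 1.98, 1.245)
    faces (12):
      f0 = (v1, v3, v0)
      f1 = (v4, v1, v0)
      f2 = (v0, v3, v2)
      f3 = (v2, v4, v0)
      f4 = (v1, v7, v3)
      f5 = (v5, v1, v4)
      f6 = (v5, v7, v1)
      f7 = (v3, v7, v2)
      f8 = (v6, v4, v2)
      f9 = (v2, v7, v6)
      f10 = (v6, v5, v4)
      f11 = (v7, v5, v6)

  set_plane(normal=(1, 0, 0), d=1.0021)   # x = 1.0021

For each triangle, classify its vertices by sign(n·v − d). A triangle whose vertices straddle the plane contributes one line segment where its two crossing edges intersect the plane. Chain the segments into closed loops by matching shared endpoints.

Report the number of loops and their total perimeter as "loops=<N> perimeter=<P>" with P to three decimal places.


Straddling triangles (8 of 12):
  (v4,v1,v0) [+--] → (1.0021, -1.98, -0.851614)–(1.0021, -1.98, -1.245)  len=0.3934
  (v2,v4,v0) [-+-] → (1.0021, -1.35437, -1.245)–(1.0021, -1.98, -1.245)  len=0.6256
  (v1,v7,v3) [-+-] → (1.0021, 1.35437, 1.245)–(1.0021, 1.98, 1.245)  len=0.6256
  (v5,v1,v4) [+-+] → (1.0021, -1.98, 1.245)–(1.0021, -1.98, -0.851614)  len=2.0966
  (v5,v7,v1) [++-] → (1.0021, 1.35437, 1.245)–(1.0021, -1.98, 1.245)  len=3.3344
  (v3,v7,v2) [-+-] → (1.0021, 1.98, 1.245)–(1.0021, 1.98, 0.851614)  len=0.3934
  (v6,v4,v2) [++-] → (1.0021, -1.35437, -1.245)–(1.0021, 1.98, -1.245)  len=3.3344
  (v2,v7,v6) [-++] → (1.0021, 1.98, 0.851614)–(1.0021, 1.98, -1.245)  len=2.0966

Chained into 1 loop(s):
  loop 1: 8 segments, perimeter = 12.9000
Total perimeter = 12.900

loops=1 perimeter=12.900


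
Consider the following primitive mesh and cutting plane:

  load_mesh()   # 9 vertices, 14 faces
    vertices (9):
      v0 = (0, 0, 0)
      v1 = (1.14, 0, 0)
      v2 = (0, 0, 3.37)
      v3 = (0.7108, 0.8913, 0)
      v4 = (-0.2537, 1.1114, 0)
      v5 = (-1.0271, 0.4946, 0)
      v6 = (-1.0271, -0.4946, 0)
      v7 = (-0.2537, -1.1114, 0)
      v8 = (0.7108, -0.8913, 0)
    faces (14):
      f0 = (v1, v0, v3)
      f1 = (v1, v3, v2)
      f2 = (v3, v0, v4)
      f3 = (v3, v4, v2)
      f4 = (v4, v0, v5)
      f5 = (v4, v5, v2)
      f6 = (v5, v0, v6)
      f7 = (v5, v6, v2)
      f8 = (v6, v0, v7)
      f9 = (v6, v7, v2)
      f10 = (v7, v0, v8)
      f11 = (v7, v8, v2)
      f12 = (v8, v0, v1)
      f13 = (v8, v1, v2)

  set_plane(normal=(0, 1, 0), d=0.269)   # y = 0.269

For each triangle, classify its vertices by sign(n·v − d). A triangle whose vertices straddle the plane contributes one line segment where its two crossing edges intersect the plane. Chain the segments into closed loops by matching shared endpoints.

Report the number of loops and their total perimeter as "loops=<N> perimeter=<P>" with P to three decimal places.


Straddling triangles (8 of 14):
  (v1,v0,v3) [--+] → (0.214524, 0.269, 0)–(1.01046, 0.269, 0)  len=0.7959
  (v1,v3,v2) [-+-] → (1.01046, 0.269, 0)–(0.214524, 0.269, 2.35291)  len=2.4839
  (v3,v0,v4) [+-+] → (0.214524, 0.269, 0)–(-0.0614048, 0.269, 0)  len=0.2759
  (v3,v4,v2) [++-] → (-0.0614048, 0.269, 2.55434)–(0.214524, 0.269, 2.35291)  len=0.3416
  (v4,v0,v5) [+-+] → (-0.0614048, 0.269, 0)–(-0.558613, 0.269, 0)  len=0.4972
  (v4,v5,v2) [++-] → (-0.558613, 0.269, 1.53715)–(-0.0614048, 0.269, 2.55434)  len=1.1322
  (v5,v0,v6) [+--] → (-0.558613, 0.269, 0)–(-1.0271, 0.269, 0)  len=0.4685
  (v5,v6,v2) [+--] → (-1.0271, 0.269, 0)–(-0.558613, 0.269, 1.53715)  len=1.6070

Chained into 1 loop(s):
  loop 1: 8 segments, perimeter = 7.6022
Total perimeter = 7.602

loops=1 perimeter=7.602


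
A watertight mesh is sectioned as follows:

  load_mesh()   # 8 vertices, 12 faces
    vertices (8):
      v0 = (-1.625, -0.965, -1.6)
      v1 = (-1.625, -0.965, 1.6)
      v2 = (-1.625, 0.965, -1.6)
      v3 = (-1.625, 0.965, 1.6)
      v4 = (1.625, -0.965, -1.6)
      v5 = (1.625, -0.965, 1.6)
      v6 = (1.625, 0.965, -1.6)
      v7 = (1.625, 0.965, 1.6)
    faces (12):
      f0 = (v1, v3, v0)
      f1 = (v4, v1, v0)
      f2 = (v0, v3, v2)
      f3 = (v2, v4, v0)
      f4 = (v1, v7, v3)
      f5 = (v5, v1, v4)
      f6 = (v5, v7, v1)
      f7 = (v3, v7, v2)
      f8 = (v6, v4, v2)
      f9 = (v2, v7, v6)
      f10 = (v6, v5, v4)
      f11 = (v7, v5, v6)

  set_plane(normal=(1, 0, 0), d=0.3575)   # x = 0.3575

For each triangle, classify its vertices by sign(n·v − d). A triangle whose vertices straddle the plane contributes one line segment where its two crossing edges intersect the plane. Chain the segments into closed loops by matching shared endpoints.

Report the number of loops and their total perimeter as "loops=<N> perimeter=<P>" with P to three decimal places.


loops=1 perimeter=10.260

Straddling triangles (8 of 12):
  (v4,v1,v0) [+--] → (0.3575, -0.965, -0.352)–(0.3575, -0.965, -1.6)  len=1.2480
  (v2,v4,v0) [-+-] → (0.3575, -0.2123, -1.6)–(0.3575, -0.965, -1.6)  len=0.7527
  (v1,v7,v3) [-+-] → (0.3575, 0.2123, 1.6)–(0.3575, 0.965, 1.6)  len=0.7527
  (v5,v1,v4) [+-+] → (0.3575, -0.965, 1.6)–(0.3575, -0.965, -0.352)  len=1.9520
  (v5,v7,v1) [++-] → (0.3575, 0.2123, 1.6)–(0.3575, -0.965, 1.6)  len=1.1773
  (v3,v7,v2) [-+-] → (0.3575, 0.965, 1.6)–(0.3575, 0.965, 0.352)  len=1.2480
  (v6,v4,v2) [++-] → (0.3575, -0.2123, -1.6)–(0.3575, 0.965, -1.6)  len=1.1773
  (v2,v7,v6) [-++] → (0.3575, 0.965, 0.352)–(0.3575, 0.965, -1.6)  len=1.9520

Chained into 1 loop(s):
  loop 1: 8 segments, perimeter = 10.2600
Total perimeter = 10.260


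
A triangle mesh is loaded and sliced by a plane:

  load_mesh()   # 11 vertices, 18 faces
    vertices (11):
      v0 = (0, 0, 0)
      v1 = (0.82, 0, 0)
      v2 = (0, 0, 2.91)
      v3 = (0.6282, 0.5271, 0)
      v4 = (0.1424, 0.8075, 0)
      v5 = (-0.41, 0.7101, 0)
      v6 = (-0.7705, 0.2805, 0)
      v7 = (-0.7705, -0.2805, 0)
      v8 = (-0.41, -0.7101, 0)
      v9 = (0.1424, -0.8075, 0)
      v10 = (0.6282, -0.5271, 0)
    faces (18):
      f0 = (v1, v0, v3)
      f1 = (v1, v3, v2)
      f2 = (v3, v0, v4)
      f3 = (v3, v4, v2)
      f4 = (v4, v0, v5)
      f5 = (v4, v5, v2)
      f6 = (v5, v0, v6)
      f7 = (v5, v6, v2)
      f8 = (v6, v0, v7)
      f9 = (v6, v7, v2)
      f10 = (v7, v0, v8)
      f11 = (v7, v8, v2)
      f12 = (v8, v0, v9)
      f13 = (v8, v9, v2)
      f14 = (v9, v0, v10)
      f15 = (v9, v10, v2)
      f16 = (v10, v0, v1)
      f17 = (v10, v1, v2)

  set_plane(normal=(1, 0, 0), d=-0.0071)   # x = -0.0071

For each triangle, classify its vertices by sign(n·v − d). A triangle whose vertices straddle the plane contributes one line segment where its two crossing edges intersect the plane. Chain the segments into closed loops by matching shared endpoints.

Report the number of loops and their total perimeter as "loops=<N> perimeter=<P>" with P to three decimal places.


Straddling triangles (10 of 18):
  (v4,v0,v5) [++-] → (-0.0071, 0.0122969, 0)–(-0.0071, 0.78114, 0)  len=0.7688
  (v4,v5,v2) [+-+] → (-0.0071, 0.78114, 0)–(-0.0071, 0.0122969, 2.85961)  len=2.9612
  (v5,v0,v6) [-+-] → (-0.0071, 0.0122969, 0)–(-0.0071, 0.00258475, 0)  len=0.0097
  (v5,v6,v2) [--+] → (-0.0071, 0.00258475, 2.88318)–(-0.0071, 0.0122969, 2.85961)  len=0.0255
  (v6,v0,v7) [-+-] → (-0.0071, 0.00258475, 0)–(-0.0071, -0.00258475, 0)  len=0.0052
  (v6,v7,v2) [--+] → (-0.0071, -0.00258475, 2.88318)–(-0.0071, 0.00258475, 2.88318)  len=0.0052
  (v7,v0,v8) [-+-] → (-0.0071, -0.00258475, 0)–(-0.0071, -0.0122969, 0)  len=0.0097
  (v7,v8,v2) [--+] → (-0.0071, -0.0122969, 2.85961)–(-0.0071, -0.00258475, 2.88318)  len=0.0255
  (v8,v0,v9) [-++] → (-0.0071, -0.0122969, 0)–(-0.0071, -0.78114, 0)  len=0.7688
  (v8,v9,v2) [-++] → (-0.0071, -0.78114, 0)–(-0.0071, -0.0122969, 2.85961)  len=2.9612

Chained into 1 loop(s):
  loop 1: 10 segments, perimeter = 7.5408
Total perimeter = 7.541

loops=1 perimeter=7.541


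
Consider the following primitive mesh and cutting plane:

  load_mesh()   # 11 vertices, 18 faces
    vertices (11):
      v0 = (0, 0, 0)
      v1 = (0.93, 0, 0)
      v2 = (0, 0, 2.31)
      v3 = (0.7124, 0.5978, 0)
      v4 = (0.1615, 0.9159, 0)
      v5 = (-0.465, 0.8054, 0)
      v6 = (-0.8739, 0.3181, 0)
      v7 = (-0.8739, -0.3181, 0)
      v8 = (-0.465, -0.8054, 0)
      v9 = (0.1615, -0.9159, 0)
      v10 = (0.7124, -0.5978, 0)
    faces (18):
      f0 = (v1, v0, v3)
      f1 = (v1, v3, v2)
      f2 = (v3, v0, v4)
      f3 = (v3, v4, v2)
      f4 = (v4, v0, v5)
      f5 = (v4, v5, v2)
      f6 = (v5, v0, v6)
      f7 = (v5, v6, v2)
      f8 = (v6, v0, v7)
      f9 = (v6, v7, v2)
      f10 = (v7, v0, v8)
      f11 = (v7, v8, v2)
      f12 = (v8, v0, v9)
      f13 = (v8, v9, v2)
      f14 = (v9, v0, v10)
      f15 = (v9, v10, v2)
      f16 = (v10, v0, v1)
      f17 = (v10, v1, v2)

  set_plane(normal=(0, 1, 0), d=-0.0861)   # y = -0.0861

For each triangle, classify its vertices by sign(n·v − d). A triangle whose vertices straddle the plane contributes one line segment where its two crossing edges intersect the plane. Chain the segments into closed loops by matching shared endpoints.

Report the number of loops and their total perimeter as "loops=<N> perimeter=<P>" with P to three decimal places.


Straddling triangles (10 of 18):
  (v6,v0,v7) [++-] → (-0.236538, -0.0861, 0)–(-0.8739, -0.0861, 0)  len=0.6374
  (v6,v7,v2) [+-+] → (-0.8739, -0.0861, 0)–(-0.236538, -0.0861, 1.68475)  len=1.8013
  (v7,v0,v8) [-+-] → (-0.236538, -0.0861, 0)–(-0.0497101, -0.0861, 0)  len=0.1868
  (v7,v8,v2) [--+] → (-0.0497101, -0.0861, 2.06305)–(-0.236538, -0.0861, 1.68475)  len=0.4219
  (v8,v0,v9) [-+-] → (-0.0497101, -0.0861, 0)–(0.015182, -0.0861, 0)  len=0.0649
  (v8,v9,v2) [--+] → (0.015182, -0.0861, 2.09285)–(-0.0497101, -0.0861, 2.06305)  len=0.0714
  (v9,v0,v10) [-+-] → (0.015182, -0.0861, 0)–(0.102606, -0.0861, 0)  len=0.0874
  (v9,v10,v2) [--+] → (0.102606, -0.0861, 1.9773)–(0.015182, -0.0861, 2.09285)  len=0.1449
  (v10,v0,v1) [-++] → (0.102606, -0.0861, 0)–(0.898659, -0.0861, 0)  len=0.7961
  (v10,v1,v2) [-++] → (0.898659, -0.0861, 0)–(0.102606, -0.0861, 1.9773)  len=2.1315

Chained into 1 loop(s):
  loop 1: 10 segments, perimeter = 6.3436
Total perimeter = 6.344

loops=1 perimeter=6.344


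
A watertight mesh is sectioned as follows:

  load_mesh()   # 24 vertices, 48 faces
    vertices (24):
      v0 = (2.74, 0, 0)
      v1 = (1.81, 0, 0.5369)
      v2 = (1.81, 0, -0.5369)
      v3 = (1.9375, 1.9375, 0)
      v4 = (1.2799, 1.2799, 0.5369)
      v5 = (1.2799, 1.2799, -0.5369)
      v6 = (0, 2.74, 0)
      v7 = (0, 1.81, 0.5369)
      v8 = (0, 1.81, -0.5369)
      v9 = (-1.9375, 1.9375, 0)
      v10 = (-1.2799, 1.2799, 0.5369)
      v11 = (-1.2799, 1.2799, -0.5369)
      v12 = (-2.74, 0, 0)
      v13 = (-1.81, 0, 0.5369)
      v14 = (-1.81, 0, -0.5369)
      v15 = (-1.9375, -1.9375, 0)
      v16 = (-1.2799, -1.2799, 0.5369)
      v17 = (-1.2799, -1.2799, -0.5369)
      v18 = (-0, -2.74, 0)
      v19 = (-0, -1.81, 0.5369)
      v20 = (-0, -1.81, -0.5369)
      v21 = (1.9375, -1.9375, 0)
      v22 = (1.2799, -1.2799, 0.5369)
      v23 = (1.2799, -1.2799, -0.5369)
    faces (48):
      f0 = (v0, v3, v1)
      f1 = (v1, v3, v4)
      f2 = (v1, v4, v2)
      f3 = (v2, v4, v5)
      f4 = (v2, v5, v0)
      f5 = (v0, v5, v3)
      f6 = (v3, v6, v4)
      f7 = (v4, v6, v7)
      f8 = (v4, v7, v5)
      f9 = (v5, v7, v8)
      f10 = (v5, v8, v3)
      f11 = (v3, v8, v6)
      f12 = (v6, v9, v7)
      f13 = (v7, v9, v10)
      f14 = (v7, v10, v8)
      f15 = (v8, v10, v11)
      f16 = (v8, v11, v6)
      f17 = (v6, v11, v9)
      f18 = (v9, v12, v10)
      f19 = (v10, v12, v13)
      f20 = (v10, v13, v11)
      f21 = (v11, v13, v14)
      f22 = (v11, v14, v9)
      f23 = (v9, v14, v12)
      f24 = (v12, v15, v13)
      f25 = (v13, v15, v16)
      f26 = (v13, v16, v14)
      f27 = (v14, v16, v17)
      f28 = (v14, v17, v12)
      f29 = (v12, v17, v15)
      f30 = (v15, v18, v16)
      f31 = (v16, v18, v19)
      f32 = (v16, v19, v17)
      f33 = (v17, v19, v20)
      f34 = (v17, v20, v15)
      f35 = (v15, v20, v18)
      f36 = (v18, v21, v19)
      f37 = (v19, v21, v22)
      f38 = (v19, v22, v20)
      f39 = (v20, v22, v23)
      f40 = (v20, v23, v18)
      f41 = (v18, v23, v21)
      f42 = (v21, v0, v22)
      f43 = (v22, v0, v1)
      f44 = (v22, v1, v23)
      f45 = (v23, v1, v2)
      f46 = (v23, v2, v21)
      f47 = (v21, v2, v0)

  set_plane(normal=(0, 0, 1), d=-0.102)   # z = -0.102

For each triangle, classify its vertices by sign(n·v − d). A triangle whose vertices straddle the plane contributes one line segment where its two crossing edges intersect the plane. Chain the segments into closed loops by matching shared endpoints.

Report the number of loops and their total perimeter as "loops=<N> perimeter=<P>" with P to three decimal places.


loops=2 perimeter=26.778

Straddling triangles (32 of 48):
  (v1,v4,v2) [++-] → (1.5953, 0.518373, -0.102)–(1.81, 0, -0.102)  len=0.5611
  (v2,v4,v5) [-+-] → (1.5953, 0.518373, -0.102)–(1.2799, 1.2799, -0.102)  len=0.8243
  (v2,v5,v0) [--+] → (2.46261, 0.243155, -0.102)–(2.56332, 0, -0.102)  len=0.2632
  (v0,v5,v3) [+-+] → (2.46261, 0.243155, -0.102)–(1.81257, 1.81257, -0.102)  len=1.6987
  (v4,v7,v5) [++-] → (0.761527, 1.4946, -0.102)–(1.2799, 1.2799, -0.102)  len=0.5611
  (v5,v7,v8) [-+-] → (0.761527, 1.4946, -0.102)–(0, 1.81, -0.102)  len=0.8243
  (v5,v8,v3) [--+] → (1.56941, 1.91328, -0.102)–(1.81257, 1.81257, -0.102)  len=0.2632
  (v3,v8,v6) [+-+] → (1.56941, 1.91328, -0.102)–(0, 2.56332, -0.102)  len=1.6987
  (v7,v10,v8) [++-] → (-0.518373, 1.5953, -0.102)–(0, 1.81, -0.102)  len=0.5611
  (v8,v10,v11) [-+-] → (-0.518373, 1.5953, -0.102)–(-1.2799, 1.2799, -0.102)  len=0.8243
  (v8,v11,v6) [--+] → (-0.243155, 2.46261, -0.102)–(0, 2.56332, -0.102)  len=0.2632
  (v6,v11,v9) [+-+] → (-0.243155, 2.46261, -0.102)–(-1.81257, 1.81257, -0.102)  len=1.6987
  (v10,v13,v11) [++-] → (-1.4946, 0.761527, -0.102)–(-1.2799, 1.2799, -0.102)  len=0.5611
  (v11,v13,v14) [-+-] → (-1.4946, 0.761527, -0.102)–(-1.81, 0, -0.102)  len=0.8243
  (v11,v14,v9) [--+] → (-1.91328, 1.56941, -0.102)–(-1.81257, 1.81257, -0.102)  len=0.2632
  (v9,v14,v12) [+-+] → (-1.91328, 1.56941, -0.102)–(-2.56332, 0, -0.102)  len=1.6987
  (v13,v16,v14) [++-] → (-1.5953, -0.518373, -0.102)–(-1.81, 0, -0.102)  len=0.5611
  (v14,v16,v17) [-+-] → (-1.5953, -0.518373, -0.102)–(-1.2799, -1.2799, -0.102)  len=0.8243
  (v14,v17,v12) [--+] → (-2.46261, -0.243155, -0.102)–(-2.56332, 0, -0.102)  len=0.2632
  (v12,v17,v15) [+-+] → (-2.46261, -0.243155, -0.102)–(-1.81257, -1.81257, -0.102)  len=1.6987
  (v16,v19,v17) [++-] → (-0.761527, -1.4946, -0.102)–(-1.2799, -1.2799, -0.102)  len=0.5611
  (v17,v19,v20) [-+-] → (-0.761527, -1.4946, -0.102)–(0, -1.81, -0.102)  len=0.8243
  (v17,v20,v15) [--+] → (-1.56941, -1.91328, -0.102)–(-1.81257, -1.81257, -0.102)  len=0.2632
  (v15,v20,v18) [+-+] → (-1.56941, -1.91328, -0.102)–(0, -2.56332, -0.102)  len=1.6987
  (v19,v22,v20) [++-] → (0.518373, -1.5953, -0.102)–(0, -1.81, -0.102)  len=0.5611
  (v20,v22,v23) [-+-] → (0.518373, -1.5953, -0.102)–(1.2799, -1.2799, -0.102)  len=0.8243
  (v20,v23,v18) [--+] → (0.243155, -2.46261, -0.102)–(0, -2.56332, -0.102)  len=0.2632
  (v18,v23,v21) [+-+] → (0.243155, -2.46261, -0.102)–(1.81257, -1.81257, -0.102)  len=1.6987
  (v22,v1,v23) [++-] → (1.4946, -0.761527, -0.102)–(1.2799, -1.2799, -0.102)  len=0.5611
  (v23,v1,v2) [-+-] → (1.4946, -0.761527, -0.102)–(1.81, 0, -0.102)  len=0.8243
  (v23,v2,v21) [--+] → (1.91328, -1.56941, -0.102)–(1.81257, -1.81257, -0.102)  len=0.2632
  (v21,v2,v0) [+-+] → (1.91328, -1.56941, -0.102)–(2.56332, 0, -0.102)  len=1.6987

Chained into 2 loop(s):
  loop 1: 16 segments, perimeter = 11.0827
  loop 2: 16 segments, perimeter = 15.6952
Total perimeter = 26.778


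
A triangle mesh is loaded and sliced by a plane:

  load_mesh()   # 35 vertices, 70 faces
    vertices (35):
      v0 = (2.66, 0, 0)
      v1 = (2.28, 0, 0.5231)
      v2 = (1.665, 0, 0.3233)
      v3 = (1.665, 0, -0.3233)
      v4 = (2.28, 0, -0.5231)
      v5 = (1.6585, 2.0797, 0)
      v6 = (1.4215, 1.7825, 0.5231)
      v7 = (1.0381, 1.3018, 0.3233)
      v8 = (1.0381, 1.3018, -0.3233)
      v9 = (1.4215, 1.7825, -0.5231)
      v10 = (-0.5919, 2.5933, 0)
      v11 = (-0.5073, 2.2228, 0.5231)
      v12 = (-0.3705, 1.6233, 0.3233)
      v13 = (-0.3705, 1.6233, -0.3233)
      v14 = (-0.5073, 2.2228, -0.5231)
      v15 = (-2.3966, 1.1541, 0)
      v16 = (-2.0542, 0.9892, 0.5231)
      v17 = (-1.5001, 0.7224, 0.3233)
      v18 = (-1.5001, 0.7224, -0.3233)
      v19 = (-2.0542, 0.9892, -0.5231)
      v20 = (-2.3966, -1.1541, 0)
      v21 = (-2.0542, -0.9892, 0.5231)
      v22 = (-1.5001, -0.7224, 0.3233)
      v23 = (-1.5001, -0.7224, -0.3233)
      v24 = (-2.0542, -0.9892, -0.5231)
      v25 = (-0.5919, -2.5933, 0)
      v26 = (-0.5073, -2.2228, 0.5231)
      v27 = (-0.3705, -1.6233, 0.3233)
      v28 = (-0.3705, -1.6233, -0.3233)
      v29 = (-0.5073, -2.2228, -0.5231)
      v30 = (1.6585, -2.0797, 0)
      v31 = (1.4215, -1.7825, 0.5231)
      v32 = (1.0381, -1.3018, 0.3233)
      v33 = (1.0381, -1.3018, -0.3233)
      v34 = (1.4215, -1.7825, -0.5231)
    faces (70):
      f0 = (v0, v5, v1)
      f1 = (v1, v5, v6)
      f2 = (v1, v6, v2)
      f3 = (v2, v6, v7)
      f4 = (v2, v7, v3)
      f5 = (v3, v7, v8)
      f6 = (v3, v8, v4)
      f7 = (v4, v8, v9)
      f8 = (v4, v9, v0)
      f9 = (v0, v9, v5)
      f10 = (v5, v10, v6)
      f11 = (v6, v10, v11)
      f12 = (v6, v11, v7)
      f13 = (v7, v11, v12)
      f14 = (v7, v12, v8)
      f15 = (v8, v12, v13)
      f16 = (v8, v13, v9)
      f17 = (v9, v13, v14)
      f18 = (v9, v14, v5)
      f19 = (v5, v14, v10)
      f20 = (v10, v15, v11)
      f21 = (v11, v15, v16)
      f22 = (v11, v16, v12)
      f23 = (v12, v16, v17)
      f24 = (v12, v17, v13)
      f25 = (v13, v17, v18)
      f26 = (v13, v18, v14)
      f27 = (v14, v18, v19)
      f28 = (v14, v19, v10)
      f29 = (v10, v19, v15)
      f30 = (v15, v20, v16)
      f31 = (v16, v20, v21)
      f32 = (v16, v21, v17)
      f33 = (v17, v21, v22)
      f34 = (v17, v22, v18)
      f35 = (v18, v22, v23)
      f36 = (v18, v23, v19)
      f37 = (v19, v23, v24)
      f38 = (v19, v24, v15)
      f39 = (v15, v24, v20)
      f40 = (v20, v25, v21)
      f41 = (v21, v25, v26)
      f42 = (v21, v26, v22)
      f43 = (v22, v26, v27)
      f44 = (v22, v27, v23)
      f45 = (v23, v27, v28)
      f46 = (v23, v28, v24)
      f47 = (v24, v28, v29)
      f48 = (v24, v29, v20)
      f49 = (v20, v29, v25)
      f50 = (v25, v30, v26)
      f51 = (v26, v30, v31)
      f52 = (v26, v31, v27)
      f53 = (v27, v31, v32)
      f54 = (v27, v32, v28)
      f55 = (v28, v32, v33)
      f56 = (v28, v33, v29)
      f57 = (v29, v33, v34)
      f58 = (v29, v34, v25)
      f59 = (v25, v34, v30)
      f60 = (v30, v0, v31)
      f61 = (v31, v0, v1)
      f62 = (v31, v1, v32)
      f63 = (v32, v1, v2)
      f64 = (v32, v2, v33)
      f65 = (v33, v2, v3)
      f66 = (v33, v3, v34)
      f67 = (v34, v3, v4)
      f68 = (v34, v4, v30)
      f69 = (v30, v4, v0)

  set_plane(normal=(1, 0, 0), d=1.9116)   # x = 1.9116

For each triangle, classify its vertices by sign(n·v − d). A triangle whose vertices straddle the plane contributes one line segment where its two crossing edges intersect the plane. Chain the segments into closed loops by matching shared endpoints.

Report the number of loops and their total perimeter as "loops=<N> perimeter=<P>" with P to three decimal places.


Straddling triangles (14 of 70):
  (v0,v5,v1) [+-+] → (1.9116, 1.55412, 0)–(1.9116, 1.23276, 0.213028)  len=0.3856
  (v1,v5,v6) [+--] → (1.9116, 1.23276, 0.213028)–(1.9116, 0.764907, 0.5231)  len=0.5613
  (v1,v6,v2) [+--] → (1.9116, 0.764907, 0.5231)–(1.9116, 0, 0.403415)  len=0.7742
  (v3,v8,v4) [--+] → (1.9116, 0.386169, -0.463831)–(1.9116, 0, -0.403415)  len=0.3909
  (v4,v8,v9) [+--] → (1.9116, 0.386169, -0.463831)–(1.9116, 0.764907, -0.5231)  len=0.3833
  (v4,v9,v0) [+-+] → (1.9116, 0.764907, -0.5231)–(1.9116, 1.07713, -0.316099)  len=0.3746
  (v0,v9,v5) [+--] → (1.9116, 1.07713, -0.316099)–(1.9116, 1.55412, 0)  len=0.5722
  (v30,v0,v31) [-+-] → (1.9116, -1.55412, 0)–(1.9116, -1.07713, 0.316099)  len=0.5722
  (v31,v0,v1) [-++] → (1.9116, -1.07713, 0.316099)–(1.9116, -0.764907, 0.5231)  len=0.3746
  (v31,v1,v32) [-+-] → (1.9116, -0.764907, 0.5231)–(1.9116, -0.386169, 0.463831)  len=0.3833
  (v32,v1,v2) [-+-] → (1.9116, -0.386169, 0.463831)–(1.9116, 0, 0.403415)  len=0.3909
  (v34,v3,v4) [--+] → (1.9116, 0, -0.403415)–(1.9116, -0.764907, -0.5231)  len=0.7742
  (v34,v4,v30) [-+-] → (1.9116, -0.764907, -0.5231)–(1.9116, -1.23276, -0.213028)  len=0.5613
  (v30,v4,v0) [-++] → (1.9116, -1.23276, -0.213028)–(1.9116, -1.55412, 0)  len=0.3856

Chained into 1 loop(s):
  loop 1: 14 segments, perimeter = 6.8842
Total perimeter = 6.884

loops=1 perimeter=6.884


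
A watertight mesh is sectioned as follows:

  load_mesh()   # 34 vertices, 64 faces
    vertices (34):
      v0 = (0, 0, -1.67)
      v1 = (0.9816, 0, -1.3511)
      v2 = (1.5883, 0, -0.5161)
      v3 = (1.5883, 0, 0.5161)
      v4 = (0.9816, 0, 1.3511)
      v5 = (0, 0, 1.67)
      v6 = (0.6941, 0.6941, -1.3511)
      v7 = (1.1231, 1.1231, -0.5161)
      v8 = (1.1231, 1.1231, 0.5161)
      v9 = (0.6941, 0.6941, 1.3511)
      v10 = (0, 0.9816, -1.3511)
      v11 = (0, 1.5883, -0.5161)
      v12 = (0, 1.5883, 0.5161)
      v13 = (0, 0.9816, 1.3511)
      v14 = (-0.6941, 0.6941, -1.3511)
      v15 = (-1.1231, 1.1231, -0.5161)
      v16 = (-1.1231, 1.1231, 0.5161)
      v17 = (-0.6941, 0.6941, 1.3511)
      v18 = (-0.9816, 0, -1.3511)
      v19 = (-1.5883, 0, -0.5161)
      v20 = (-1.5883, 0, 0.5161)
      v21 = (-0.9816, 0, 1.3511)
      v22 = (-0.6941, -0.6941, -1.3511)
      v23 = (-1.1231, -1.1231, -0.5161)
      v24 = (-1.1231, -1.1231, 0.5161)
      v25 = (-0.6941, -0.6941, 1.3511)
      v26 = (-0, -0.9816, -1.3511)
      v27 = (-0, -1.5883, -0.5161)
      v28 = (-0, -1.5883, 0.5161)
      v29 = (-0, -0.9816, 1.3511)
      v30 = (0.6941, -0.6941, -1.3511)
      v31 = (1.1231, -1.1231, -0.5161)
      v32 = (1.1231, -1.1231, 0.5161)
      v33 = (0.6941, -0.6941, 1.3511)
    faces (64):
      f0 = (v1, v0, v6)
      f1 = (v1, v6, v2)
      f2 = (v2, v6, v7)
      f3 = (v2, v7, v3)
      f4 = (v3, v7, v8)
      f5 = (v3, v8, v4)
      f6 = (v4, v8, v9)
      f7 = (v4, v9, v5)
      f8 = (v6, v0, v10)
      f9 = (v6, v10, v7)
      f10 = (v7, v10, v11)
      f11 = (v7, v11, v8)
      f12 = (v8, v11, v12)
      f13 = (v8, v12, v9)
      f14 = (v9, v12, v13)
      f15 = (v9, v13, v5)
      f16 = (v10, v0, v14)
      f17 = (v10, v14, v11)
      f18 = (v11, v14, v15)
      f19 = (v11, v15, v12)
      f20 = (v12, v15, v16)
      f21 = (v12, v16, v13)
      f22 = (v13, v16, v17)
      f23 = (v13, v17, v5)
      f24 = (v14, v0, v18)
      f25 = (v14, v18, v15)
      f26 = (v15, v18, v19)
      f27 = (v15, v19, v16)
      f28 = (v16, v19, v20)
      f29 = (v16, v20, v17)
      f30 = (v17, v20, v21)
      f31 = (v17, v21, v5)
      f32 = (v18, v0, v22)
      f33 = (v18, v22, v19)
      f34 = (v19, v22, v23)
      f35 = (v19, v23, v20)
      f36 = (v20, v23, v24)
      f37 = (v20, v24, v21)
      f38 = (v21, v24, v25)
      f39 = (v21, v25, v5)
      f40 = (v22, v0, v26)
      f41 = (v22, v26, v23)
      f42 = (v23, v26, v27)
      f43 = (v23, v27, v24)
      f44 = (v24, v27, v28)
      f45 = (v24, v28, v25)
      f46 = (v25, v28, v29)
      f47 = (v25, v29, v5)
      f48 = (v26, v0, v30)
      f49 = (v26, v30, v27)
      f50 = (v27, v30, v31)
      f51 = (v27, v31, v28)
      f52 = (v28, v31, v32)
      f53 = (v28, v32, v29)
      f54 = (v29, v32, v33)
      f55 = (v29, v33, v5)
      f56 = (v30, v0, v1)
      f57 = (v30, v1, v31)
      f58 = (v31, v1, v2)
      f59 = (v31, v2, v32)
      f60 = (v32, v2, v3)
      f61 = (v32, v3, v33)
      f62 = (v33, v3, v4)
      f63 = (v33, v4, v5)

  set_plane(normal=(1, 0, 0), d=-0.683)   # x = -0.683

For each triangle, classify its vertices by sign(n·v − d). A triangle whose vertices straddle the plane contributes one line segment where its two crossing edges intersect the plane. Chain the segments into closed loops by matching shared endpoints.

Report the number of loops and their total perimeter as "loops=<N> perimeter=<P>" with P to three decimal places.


loops=1 perimeter=9.016

Straddling triangles (20 of 64):
  (v10,v0,v14) [++-] → (-0.683, 0.683, -1.3562)–(-0.683, 0.698698, -1.3511)  len=0.0165
  (v10,v14,v11) [+-+] → (-0.683, 0.698698, -1.3511)–(-0.683, 0.7084, -1.33775)  len=0.0165
  (v11,v14,v15) [+--] → (-0.683, 0.7084, -1.33775)–(-0.683, 1.30539, -0.5161)  len=1.0156
  (v11,v15,v12) [+-+] → (-0.683, 1.30539, -0.5161)–(-0.683, 1.30539, -0.11162)  len=0.4045
  (v12,v15,v16) [+--] → (-0.683, 1.30539, -0.11162)–(-0.683, 1.30539, 0.5161)  len=0.6277
  (v12,v16,v13) [+-+] → (-0.683, 1.30539, 0.5161)–(-0.683, 1.06765, 0.843305)  len=0.4045
  (v13,v16,v17) [+--] → (-0.683, 1.06765, 0.843305)–(-0.683, 0.698698, 1.3511)  len=0.6277
  (v13,v17,v5) [+-+] → (-0.683, 0.698698, 1.3511)–(-0.683, 0.683, 1.3562)  len=0.0165
  (v14,v0,v18) [-+-] → (-0.683, 0.683, -1.3562)–(-0.683, 0, -1.44811)  len=0.6892
  (v17,v21,v5) [--+] → (-0.683, 0, 1.44811)–(-0.683, 0.683, 1.3562)  len=0.6892
  (v18,v0,v22) [-+-] → (-0.683, 0, -1.44811)–(-0.683, -0.683, -1.3562)  len=0.6892
  (v21,v25,v5) [--+] → (-0.683, -0.683, 1.3562)–(-0.683, 0, 1.44811)  len=0.6892
  (v22,v0,v26) [-++] → (-0.683, -0.683, -1.3562)–(-0.683, -0.698698, -1.3511)  len=0.0165
  (v22,v26,v23) [-+-] → (-0.683, -0.698698, -1.3511)–(-0.683, -1.06765, -0.843305)  len=0.6277
  (v23,v26,v27) [-++] → (-0.683, -1.06765, -0.843305)–(-0.683, -1.30539, -0.5161)  len=0.4045
  (v23,v27,v24) [-+-] → (-0.683, -1.30539, -0.5161)–(-0.683, -1.30539, 0.11162)  len=0.6277
  (v24,v27,v28) [-++] → (-0.683, -1.30539, 0.11162)–(-0.683, -1.30539, 0.5161)  len=0.4045
  (v24,v28,v25) [-+-] → (-0.683, -1.30539, 0.5161)–(-0.683, -0.7084, 1.33775)  len=1.0156
  (v25,v28,v29) [-++] → (-0.683, -0.7084, 1.33775)–(-0.683, -0.698698, 1.3511)  len=0.0165
  (v25,v29,v5) [-++] → (-0.683, -0.698698, 1.3511)–(-0.683, -0.683, 1.3562)  len=0.0165

Chained into 1 loop(s):
  loop 1: 20 segments, perimeter = 9.0156
Total perimeter = 9.016


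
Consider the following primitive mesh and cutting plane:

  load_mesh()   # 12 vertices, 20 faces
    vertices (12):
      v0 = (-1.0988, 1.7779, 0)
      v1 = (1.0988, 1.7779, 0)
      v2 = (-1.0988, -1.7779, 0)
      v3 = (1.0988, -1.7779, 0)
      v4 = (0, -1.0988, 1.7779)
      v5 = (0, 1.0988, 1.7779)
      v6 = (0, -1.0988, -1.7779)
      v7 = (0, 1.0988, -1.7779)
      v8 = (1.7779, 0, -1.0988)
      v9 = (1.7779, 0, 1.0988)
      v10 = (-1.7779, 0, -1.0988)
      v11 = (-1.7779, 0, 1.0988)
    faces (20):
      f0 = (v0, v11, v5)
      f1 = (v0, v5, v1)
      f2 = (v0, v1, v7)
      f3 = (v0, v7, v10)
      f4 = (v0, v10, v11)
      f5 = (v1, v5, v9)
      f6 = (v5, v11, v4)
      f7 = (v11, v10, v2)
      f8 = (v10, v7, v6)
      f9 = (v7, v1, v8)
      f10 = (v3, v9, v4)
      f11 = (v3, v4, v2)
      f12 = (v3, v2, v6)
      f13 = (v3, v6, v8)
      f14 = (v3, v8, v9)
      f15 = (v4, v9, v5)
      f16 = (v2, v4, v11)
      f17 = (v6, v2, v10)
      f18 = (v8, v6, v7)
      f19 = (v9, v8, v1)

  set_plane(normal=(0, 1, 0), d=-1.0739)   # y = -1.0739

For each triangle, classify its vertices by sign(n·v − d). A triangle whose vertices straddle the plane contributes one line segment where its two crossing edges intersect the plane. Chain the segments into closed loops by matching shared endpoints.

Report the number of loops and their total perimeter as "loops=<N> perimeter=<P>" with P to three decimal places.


loops=1 perimeter=9.422

Straddling triangles (10 of 20):
  (v5,v11,v4) [++-] → (-0.0402891, -1.0739, 1.76251)–(0, -1.0739, 1.7779)  len=0.0431
  (v11,v10,v2) [++-] → (-1.36771, -1.0739, -0.435095)–(-1.36771, -1.0739, 0.435095)  len=0.8702
  (v10,v7,v6) [++-] → (0, -1.0739, -1.7779)–(-0.0402891, -1.0739, -1.76251)  len=0.0431
  (v3,v9,v4) [-+-] → (1.36771, -1.0739, 0.435095)–(0.0402891, -1.0739, 1.76251)  len=1.8772
  (v3,v6,v8) [--+] → (0.0402891, -1.0739, -1.76251)–(1.36771, -1.0739, -0.435095)  len=1.8772
  (v3,v8,v9) [-++] → (1.36771, -1.0739, -0.435095)–(1.36771, -1.0739, 0.435095)  len=0.8702
  (v4,v9,v5) [-++] → (0.0402891, -1.0739, 1.76251)–(0, -1.0739, 1.7779)  len=0.0431
  (v2,v4,v11) [--+] → (-0.0402891, -1.0739, 1.76251)–(-1.36771, -1.0739, 0.435095)  len=1.8772
  (v6,v2,v10) [--+] → (-1.36771, -1.0739, -0.435095)–(-0.0402891, -1.0739, -1.76251)  len=1.8772
  (v8,v6,v7) [+-+] → (0.0402891, -1.0739, -1.76251)–(0, -1.0739, -1.7779)  len=0.0431

Chained into 1 loop(s):
  loop 1: 10 segments, perimeter = 9.4219
Total perimeter = 9.422


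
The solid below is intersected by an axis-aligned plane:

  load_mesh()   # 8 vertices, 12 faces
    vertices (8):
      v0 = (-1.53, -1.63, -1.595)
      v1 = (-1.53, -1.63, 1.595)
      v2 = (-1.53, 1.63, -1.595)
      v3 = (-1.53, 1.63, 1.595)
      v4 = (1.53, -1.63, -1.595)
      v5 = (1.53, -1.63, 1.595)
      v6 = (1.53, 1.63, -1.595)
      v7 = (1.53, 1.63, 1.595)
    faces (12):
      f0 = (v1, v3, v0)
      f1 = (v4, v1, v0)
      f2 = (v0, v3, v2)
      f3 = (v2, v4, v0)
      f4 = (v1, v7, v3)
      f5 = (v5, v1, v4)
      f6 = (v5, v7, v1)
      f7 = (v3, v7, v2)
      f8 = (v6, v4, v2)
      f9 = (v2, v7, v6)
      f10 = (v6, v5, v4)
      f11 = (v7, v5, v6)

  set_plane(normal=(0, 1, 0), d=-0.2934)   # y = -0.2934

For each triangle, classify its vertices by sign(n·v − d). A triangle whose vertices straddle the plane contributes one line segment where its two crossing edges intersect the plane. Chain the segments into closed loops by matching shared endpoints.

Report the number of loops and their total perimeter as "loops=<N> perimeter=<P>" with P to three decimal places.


loops=1 perimeter=12.500

Straddling triangles (8 of 12):
  (v1,v3,v0) [-+-] → (-1.53, -0.2934, 1.595)–(-1.53, -0.2934, -0.2871)  len=1.8821
  (v0,v3,v2) [-++] → (-1.53, -0.2934, -0.2871)–(-1.53, -0.2934, -1.595)  len=1.3079
  (v2,v4,v0) [+--] → (0.2754, -0.2934, -1.595)–(-1.53, -0.2934, -1.595)  len=1.8054
  (v1,v7,v3) [-++] → (-0.2754, -0.2934, 1.595)–(-1.53, -0.2934, 1.595)  len=1.2546
  (v5,v7,v1) [-+-] → (1.53, -0.2934, 1.595)–(-0.2754, -0.2934, 1.595)  len=1.8054
  (v6,v4,v2) [+-+] → (1.53, -0.2934, -1.595)–(0.2754, -0.2934, -1.595)  len=1.2546
  (v6,v5,v4) [+--] → (1.53, -0.2934, 0.2871)–(1.53, -0.2934, -1.595)  len=1.8821
  (v7,v5,v6) [+-+] → (1.53, -0.2934, 1.595)–(1.53, -0.2934, 0.2871)  len=1.3079

Chained into 1 loop(s):
  loop 1: 8 segments, perimeter = 12.5000
Total perimeter = 12.500


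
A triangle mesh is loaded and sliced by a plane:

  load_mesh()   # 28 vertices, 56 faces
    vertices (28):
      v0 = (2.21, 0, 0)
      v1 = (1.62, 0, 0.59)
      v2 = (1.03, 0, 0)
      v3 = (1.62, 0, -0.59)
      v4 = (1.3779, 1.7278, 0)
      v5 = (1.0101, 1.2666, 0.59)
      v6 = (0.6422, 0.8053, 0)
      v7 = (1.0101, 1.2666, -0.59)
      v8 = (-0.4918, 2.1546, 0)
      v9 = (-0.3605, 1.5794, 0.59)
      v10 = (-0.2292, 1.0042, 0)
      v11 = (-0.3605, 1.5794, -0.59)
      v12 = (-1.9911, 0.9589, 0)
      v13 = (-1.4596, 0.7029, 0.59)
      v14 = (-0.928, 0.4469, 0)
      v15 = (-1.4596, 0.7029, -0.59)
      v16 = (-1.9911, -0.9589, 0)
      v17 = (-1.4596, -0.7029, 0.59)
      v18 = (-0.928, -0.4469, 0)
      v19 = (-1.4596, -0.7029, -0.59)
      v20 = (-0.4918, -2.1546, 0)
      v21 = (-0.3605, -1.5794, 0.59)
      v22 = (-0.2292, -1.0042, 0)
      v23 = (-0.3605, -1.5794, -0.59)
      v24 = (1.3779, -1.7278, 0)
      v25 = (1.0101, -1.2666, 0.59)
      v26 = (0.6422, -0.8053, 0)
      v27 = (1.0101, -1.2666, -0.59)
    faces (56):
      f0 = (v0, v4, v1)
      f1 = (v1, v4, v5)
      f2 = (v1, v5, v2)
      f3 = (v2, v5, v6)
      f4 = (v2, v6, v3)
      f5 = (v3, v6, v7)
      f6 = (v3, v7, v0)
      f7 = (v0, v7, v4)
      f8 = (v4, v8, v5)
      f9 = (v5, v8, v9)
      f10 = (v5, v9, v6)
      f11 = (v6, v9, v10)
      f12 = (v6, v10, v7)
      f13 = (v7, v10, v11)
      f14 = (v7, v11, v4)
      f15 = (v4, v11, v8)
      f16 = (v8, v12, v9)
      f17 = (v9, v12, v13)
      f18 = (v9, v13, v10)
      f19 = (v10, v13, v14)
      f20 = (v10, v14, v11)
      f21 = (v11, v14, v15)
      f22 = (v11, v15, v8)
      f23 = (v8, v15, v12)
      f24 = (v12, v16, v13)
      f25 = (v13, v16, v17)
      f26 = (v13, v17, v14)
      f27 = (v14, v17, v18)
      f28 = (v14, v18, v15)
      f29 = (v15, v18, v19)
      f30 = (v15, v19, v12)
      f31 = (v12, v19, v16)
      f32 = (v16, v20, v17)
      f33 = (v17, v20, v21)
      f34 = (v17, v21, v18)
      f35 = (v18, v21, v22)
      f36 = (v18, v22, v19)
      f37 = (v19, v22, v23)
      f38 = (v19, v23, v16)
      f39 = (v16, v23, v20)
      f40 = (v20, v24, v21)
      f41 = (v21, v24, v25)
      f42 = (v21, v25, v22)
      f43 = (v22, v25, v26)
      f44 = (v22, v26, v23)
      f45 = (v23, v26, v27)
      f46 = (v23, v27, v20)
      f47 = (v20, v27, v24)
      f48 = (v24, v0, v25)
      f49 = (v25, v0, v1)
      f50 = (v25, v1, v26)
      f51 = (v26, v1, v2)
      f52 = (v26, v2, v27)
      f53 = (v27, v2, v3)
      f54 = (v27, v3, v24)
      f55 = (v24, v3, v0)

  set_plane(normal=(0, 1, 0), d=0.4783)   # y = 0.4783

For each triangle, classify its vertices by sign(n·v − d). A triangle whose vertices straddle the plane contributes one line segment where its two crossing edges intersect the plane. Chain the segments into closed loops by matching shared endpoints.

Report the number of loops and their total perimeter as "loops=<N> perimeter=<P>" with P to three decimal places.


Straddling triangles (18 of 56):
  (v0,v4,v1) [-+-] → (1.97965, 0.4783, 0)–(1.55298, 0.4783, 0.426673)  len=0.6034
  (v1,v4,v5) [-++] → (1.55298, 0.4783, 0.426673)–(1.38969, 0.4783, 0.59)  len=0.2310
  (v1,v5,v2) [-+-] → (1.38969, 0.4783, 0.59)–(1.02249, 0.4783, 0.222799)  len=0.5193
  (v2,v5,v6) [-++] → (1.02249, 0.4783, 0.222799)–(0.79967, 0.4783, 0)  len=0.3151
  (v2,v6,v3) [-+-] → (0.79967, 0.4783, 0)–(1.03925, 0.4783, -0.239575)  len=0.3388
  (v3,v6,v7) [-++] → (1.03925, 0.4783, -0.239575)–(1.38969, 0.4783, -0.59)  len=0.4956
  (v3,v7,v0) [-+-] → (1.38969, 0.4783, -0.59)–(1.75689, 0.4783, -0.222799)  len=0.5193
  (v0,v7,v4) [-++] → (1.75689, 0.4783, -0.222799)–(1.97965, 0.4783, 0)  len=0.3151
  (v10,v13,v14) [++-] → (-0.993204, 0.4783, 0.0723672)–(-0.888627, 0.4783, 0)  len=0.1272
  (v10,v14,v11) [+-+] → (-0.888627, 0.4783, 0)–(-0.912265, 0.4783, -0.0163585)  len=0.0287
  (v11,v14,v15) [+-+] → (-0.912265, 0.4783, -0.0163585)–(-0.993204, 0.4783, -0.0723672)  len=0.0984
  (v12,v16,v13) [+-+] → (-1.9911, 0.4783, 0)–(-1.53143, 0.4783, 0.510259)  len=0.6868
  (v13,v16,v17) [+--] → (-1.53143, 0.4783, 0.510259)–(-1.4596, 0.4783, 0.59)  len=0.1073
  (v13,v17,v14) [+--] → (-1.4596, 0.4783, 0.59)–(-0.993204, 0.4783, 0.0723672)  len=0.6968
  (v14,v18,v15) [--+] → (-1.35576, 0.4783, -0.47475)–(-0.993204, 0.4783, -0.0723672)  len=0.5416
  (v15,v18,v19) [+--] → (-1.35576, 0.4783, -0.47475)–(-1.4596, 0.4783, -0.59)  len=0.1551
  (v15,v19,v12) [+-+] → (-1.4596, 0.4783, -0.59)–(-1.83739, 0.4783, -0.170631)  len=0.5644
  (v12,v19,v16) [+--] → (-1.83739, 0.4783, -0.170631)–(-1.9911, 0.4783, 0)  len=0.2297

Chained into 2 loop(s):
  loop 1: 8 segments, perimeter = 3.3375
  loop 2: 10 segments, perimeter = 3.2361
Total perimeter = 6.574

loops=2 perimeter=6.574


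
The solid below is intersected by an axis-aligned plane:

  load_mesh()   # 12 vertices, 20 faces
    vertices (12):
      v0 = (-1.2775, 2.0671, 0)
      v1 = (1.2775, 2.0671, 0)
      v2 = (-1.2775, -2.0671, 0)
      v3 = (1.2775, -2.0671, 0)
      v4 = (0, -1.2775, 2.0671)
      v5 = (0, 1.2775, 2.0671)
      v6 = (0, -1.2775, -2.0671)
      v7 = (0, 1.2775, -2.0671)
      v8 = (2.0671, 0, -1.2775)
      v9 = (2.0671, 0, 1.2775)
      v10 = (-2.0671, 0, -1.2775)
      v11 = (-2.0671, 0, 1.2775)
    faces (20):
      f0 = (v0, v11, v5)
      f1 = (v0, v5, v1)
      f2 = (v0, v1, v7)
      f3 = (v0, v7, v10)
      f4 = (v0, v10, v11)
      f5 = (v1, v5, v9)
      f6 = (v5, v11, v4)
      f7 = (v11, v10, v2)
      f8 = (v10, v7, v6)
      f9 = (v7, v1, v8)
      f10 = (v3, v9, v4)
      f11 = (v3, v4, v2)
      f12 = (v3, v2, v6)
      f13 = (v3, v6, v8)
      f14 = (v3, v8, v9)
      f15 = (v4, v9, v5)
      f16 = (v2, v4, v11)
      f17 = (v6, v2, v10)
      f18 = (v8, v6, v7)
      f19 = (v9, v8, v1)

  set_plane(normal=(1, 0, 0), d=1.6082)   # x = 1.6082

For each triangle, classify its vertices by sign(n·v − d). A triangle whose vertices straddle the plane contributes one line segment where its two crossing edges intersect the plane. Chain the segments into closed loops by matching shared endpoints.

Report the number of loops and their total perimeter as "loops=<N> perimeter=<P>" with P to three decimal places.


Straddling triangles (8 of 20):
  (v1,v5,v9) [--+] → (1.6082, 0.283607, 1.45279)–(1.6082, 1.20136, 0.535042)  len=1.2979
  (v7,v1,v8) [--+] → (1.6082, 1.20136, -0.535042)–(1.6082, 0.283607, -1.45279)  len=1.2979
  (v3,v9,v4) [-+-] → (1.6082, -1.20136, 0.535042)–(1.6082, -0.283607, 1.45279)  len=1.2979
  (v3,v6,v8) [--+] → (1.6082, -0.283607, -1.45279)–(1.6082, -1.20136, -0.535042)  len=1.2979
  (v3,v8,v9) [-++] → (1.6082, -1.20136, -0.535042)–(1.6082, -1.20136, 0.535042)  len=1.0701
  (v4,v9,v5) [-+-] → (1.6082, -0.283607, 1.45279)–(1.6082, 0.283607, 1.45279)  len=0.5672
  (v8,v6,v7) [+--] → (1.6082, -0.283607, -1.45279)–(1.6082, 0.283607, -1.45279)  len=0.5672
  (v9,v8,v1) [++-] → (1.6082, 1.20136, -0.535042)–(1.6082, 1.20136, 0.535042)  len=1.0701

Chained into 1 loop(s):
  loop 1: 8 segments, perimeter = 8.4662
Total perimeter = 8.466

loops=1 perimeter=8.466
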